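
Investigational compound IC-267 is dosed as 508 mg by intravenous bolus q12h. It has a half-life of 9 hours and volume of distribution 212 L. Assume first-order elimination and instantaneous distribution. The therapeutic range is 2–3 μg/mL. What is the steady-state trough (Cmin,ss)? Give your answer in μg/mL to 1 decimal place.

Over one 12-h interval, 12/9 ≈ 1.3333 half-lives elapse, leaving f ≈ 0.3969 of each dose.
At steady state, accumulation factor R = 1/(1 − e^(−kτ)) ≈ 1.6581.
Single-dose peak C₀ = D/Vd = 508/212 ≈ 2.396 μg/mL.
Steady-state peak Cmax,ss = C₀·R ≈ 2.396 × 1.6581 ≈ 3.973 μg/mL.
Steady-state trough Cmin,ss = Cmax,ss·f ≈ 3.973 × 0.3969 ≈ 1.577 μg/mL.
Trough 1.6 μg/mL vs MEC 2 μg/mL: subtherapeutic.

1.6 μg/mL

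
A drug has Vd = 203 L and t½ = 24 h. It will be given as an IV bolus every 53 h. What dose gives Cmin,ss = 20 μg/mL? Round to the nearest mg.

14703 mg

τ/t½ = 53/24 ≈ 2.2083, so f = (1/2)^(53/24) ≈ 0.216384.
Cmin,ss = (D/Vd)·f/(1−f), so D = Cmin,ss·Vd·(1−f)/f.
D = 20 × 203 × (1−f)/f ≈ 20 × 203 × 3.62141 ≈ 14702.92 mg.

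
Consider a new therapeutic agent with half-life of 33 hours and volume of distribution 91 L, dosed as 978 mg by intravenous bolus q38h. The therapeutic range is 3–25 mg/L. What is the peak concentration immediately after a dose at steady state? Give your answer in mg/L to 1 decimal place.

19.5 mg/L

Over one 38-h interval, 38/33 ≈ 1.1515 half-lives elapse, leaving f ≈ 0.4502 of each dose.
At steady state, accumulation factor R = 1/(1 − e^(−kτ)) ≈ 1.8188.
Each bolus raises the concentration by D/Vd = 978/91 ≈ 10.747 mg/L.
Steady-state peak Cmax,ss = C₀·R ≈ 10.747 × 1.8188 ≈ 19.547 mg/L.
Peak 19.5 mg/L vs MTC 25 mg/L: below toxic threshold.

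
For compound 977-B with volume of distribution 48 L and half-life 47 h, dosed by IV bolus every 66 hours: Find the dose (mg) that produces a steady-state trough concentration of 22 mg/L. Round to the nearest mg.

1739 mg

τ/t½ = 66/47 ≈ 1.4043, so f = (1/2)^(66/47) ≈ 0.377813.
Cmin,ss = (D/Vd)·f/(1−f), so D = Cmin,ss·Vd·(1−f)/f.
D = 22 × 48 × (1−f)/f ≈ 22 × 48 × 1.64681 ≈ 1739.03 mg.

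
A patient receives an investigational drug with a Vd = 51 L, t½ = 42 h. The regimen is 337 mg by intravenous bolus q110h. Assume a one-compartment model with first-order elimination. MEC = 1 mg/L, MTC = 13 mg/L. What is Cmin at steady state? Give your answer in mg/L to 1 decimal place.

1.3 mg/L

Over one 110-h interval, 110/42 ≈ 2.619 half-lives elapse, leaving f ≈ 0.1628 of each dose.
Accumulation ratio R = 1/(1 − f) ≈ 1/0.8372 ≈ 1.1945.
Single-dose peak C₀ = D/Vd = 337/51 ≈ 6.608 mg/L.
Steady-state peak Cmax,ss = C₀·R ≈ 6.608 × 1.1945 ≈ 7.893 mg/L.
One interval later, Cmin,ss = Cmax,ss·e^(−kτ) ≈ 7.893 × 0.1628 ≈ 1.285 mg/L.
Trough 1.3 mg/L vs MEC 1 mg/L: adequate.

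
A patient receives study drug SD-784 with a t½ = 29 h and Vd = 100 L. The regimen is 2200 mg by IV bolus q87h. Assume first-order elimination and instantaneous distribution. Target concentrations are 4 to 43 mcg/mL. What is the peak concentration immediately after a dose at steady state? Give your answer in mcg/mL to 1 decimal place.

The dosing interval is 3 half-lives, so f = 2^(−3) = 0.125.
At steady state, R = 1/(1 − 0.125) = 8/7.
Single-dose peak C₀ = D/Vd = 2200/100 = 22 mcg/mL.
Steady-state peak Cmax,ss = C₀·R = 22 × 8/7 ≈ 25.143 mcg/mL.
Peak 25.1 mcg/mL vs MTC 43 mcg/mL: below toxic threshold.

25.1 mcg/mL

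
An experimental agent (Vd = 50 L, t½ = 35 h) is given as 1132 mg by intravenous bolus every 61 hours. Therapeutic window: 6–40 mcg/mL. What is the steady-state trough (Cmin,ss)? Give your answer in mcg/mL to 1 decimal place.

τ/t½ = 61/35 ≈ 1.7429, so fraction remaining f = (1/2)^(61/35) ≈ 0.2988.
Accumulation ratio R = 1/(1 − f) ≈ 1/0.7012 ≈ 1.4261.
Single-dose peak C₀ = D/Vd = 1132/50 ≈ 22.640 mcg/mL.
Cmax,ss = C₀/(1 − f) ≈ 22.640/0.7012 ≈ 32.288 mcg/mL.
One interval later, Cmin,ss = Cmax,ss·e^(−kτ) ≈ 32.288 × 0.2988 ≈ 9.648 mcg/mL.
Trough 9.6 mcg/mL vs MEC 6 mcg/mL: adequate.

9.6 mcg/mL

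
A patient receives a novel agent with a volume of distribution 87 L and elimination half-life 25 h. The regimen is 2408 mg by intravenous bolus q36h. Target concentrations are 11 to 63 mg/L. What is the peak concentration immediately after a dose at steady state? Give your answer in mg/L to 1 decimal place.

k = ln2/t½ = ln2/25 ≈ 0.027726 h⁻¹; fraction remaining f = e^(−kτ) = e^(−0.027726×36) ≈ 0.3686.
Accumulation ratio R = 1/(1 − f) ≈ 1/0.6314 ≈ 1.5838.
Single-dose peak C₀ = D/Vd = 2408/87 ≈ 27.678 mg/L.
Cmax,ss = C₀/(1 − f) ≈ 27.678/0.6314 ≈ 43.836 mg/L.
Peak 43.8 mg/L vs MTC 63 mg/L: below toxic threshold.

43.8 mg/L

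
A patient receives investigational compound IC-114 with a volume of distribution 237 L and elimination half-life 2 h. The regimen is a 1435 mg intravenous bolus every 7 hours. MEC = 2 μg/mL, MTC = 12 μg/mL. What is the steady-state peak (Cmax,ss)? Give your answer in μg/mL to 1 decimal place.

6.6 μg/mL

Over one 7-h interval, 7/2 ≈ 3.5 half-lives elapse, leaving f ≈ 0.0884 of each dose.
Accumulation ratio R = 1/(1 − f) ≈ 1/0.9116 ≈ 1.0970.
Each bolus raises the concentration by D/Vd = 1435/237 ≈ 6.055 μg/mL.
Cmax,ss = C₀/(1 − f) ≈ 6.055/0.9116 ≈ 6.642 μg/mL.
Peak 6.6 μg/mL vs MTC 12 μg/mL: below toxic threshold.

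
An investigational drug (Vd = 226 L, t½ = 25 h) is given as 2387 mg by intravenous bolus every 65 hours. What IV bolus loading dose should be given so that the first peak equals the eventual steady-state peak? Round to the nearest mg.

f = (1/2)^(65/25) ≈ 0.164938; accumulation ratio R = 1/(1−f) ≈ 1.19752.
Loading dose to hit Cmax,ss on first dose: D_load = D_maint·R ≈ 2387 × 1.19752 ≈ 2858.48 mg.

2858 mg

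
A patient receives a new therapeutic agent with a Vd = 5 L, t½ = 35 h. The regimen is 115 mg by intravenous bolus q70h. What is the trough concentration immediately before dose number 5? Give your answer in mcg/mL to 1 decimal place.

f = (1/2)^(τ/t½) = (1/2)^(70/35) ≈ 0.2500.
C₀ = D/Vd = 115/5 ≈ 23.000 mcg/mL.
Before the 5th dose, 4 doses have been given. Superposition: Cmin = C₀·(f + f² + … + f^4).
≈ 23.000 × (0.2500 + 0.0625 + 0.0156 + 0.0039) ≈ 23.000 × 0.3320 ≈ 7.636 mcg/mL.

7.6 mcg/mL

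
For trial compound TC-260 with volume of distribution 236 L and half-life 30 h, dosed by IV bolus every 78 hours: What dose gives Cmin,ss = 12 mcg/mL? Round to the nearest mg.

τ/t½ = 78/30 ≈ 2.6, so f = (1/2)^(78/30) ≈ 0.164938.
Cmin,ss = (D/Vd)·f/(1−f), so D = Cmin,ss·Vd·(1−f)/f.
D = 12 × 236 × (1−f)/f ≈ 12 × 236 × 5.06288 ≈ 14338.08 mg.

14338 mg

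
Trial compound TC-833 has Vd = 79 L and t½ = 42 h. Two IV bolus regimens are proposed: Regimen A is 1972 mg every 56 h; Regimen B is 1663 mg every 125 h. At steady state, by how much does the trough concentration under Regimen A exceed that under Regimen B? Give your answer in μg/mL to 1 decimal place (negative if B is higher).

Regimen A: f = (1/2)^(56/42) ≈ 0.3969; Cmin,ss = (1972/79)·f/(1−f) ≈ 16.428 μg/mL.
Regimen B: f = (1/2)^(125/42) ≈ 0.1271; Cmin,ss = (1663/79)·f/(1−f) ≈ 3.065 μg/mL.
Difference ≈ 16.428 − 3.065 ≈ 13.363 μg/mL.

13.4 μg/mL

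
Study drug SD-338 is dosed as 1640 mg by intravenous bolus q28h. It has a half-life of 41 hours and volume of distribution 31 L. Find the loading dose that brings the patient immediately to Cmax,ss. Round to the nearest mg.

f = (1/2)^(28/41) ≈ 0.622900; accumulation ratio R = 1/(1−f) ≈ 2.65182.
Loading dose to hit Cmax,ss on first dose: D_load = D_maint·R ≈ 1640 × 2.65182 ≈ 4348.98 mg.

4349 mg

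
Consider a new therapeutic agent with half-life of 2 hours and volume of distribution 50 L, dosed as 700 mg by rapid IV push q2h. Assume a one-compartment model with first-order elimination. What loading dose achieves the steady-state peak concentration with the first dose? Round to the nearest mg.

1400 mg

f = (1/2)^(2/2) ≈ 0.500000; accumulation ratio R = 1/(1−f) ≈ 2.00000.
Loading dose to hit Cmax,ss on first dose: D_load = D_maint·R ≈ 700 × 2.00000 ≈ 1400.00 mg.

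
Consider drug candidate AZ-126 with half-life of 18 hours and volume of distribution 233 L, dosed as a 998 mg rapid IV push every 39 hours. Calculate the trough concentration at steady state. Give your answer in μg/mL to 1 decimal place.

Over one 39-h interval, 39/18 ≈ 2.1667 half-lives elapse, leaving f ≈ 0.2227 of each dose.
Single-dose peak C₀ = D/Vd = 998/233 ≈ 4.283 μg/mL.
Steady-state trough Cmin,ss = C₀·f/(1−f) ≈ 4.283 × 0.2227/0.7773 ≈ 1.227 μg/mL.

1.2 μg/mL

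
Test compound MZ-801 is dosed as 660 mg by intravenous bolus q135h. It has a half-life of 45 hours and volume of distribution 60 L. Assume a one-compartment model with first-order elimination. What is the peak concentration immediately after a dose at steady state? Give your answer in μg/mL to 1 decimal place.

12.6 μg/mL

The dosing interval is 3 half-lives, so f = 2^(−3) = 0.125.
Accumulation ratio R = 1/(1 − f) = 1/0.875 = 8/7.
Single-dose peak C₀ = D/Vd = 660/60 = 11 μg/mL.
Steady-state peak Cmax,ss = C₀·R = 11 × 8/7 ≈ 12.571 μg/mL.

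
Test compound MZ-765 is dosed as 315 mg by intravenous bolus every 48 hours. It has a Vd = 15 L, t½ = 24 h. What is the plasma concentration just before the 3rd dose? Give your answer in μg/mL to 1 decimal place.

6.6 μg/mL

f = (1/2)^(τ/t½) = (1/2)^(48/24) ≈ 0.2500.
C₀ = D/Vd = 315/15 ≈ 21.000 μg/mL.
Before the 3rd dose, 2 doses have been given. Superposition: Cmin = C₀·(f + f²).
≈ 21.000 × (0.2500 + 0.0625) ≈ 21.000 × 0.3125 ≈ 6.562 μg/mL.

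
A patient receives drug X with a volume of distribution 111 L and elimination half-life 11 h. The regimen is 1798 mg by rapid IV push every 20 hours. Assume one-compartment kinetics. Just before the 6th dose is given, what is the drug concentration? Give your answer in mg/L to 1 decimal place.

6.4 mg/L

f = (1/2)^(τ/t½) = (1/2)^(20/11) ≈ 0.2836.
C₀ = D/Vd = 1798/111 ≈ 16.198 mg/L.
Before the 6th dose, 5 doses have been given. Superposition: Cmin = C₀·(f + f² + … + f^5).
≈ 16.198 × (0.2836 + 0.0804 + 0.0228 + 0.0065 + 0.0018) ≈ 16.198 × 0.3951 ≈ 6.400 mg/L.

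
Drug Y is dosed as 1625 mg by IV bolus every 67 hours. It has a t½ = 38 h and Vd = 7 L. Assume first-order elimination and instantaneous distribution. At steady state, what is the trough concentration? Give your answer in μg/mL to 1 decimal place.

k = ln2/t½ = ln2/38 ≈ 0.018241 h⁻¹; fraction remaining f = e^(−kτ) = e^(−0.018241×67) ≈ 0.2946.
Each bolus raises the concentration by D/Vd = 1625/7 ≈ 232.143 μg/mL.
Steady-state trough Cmin,ss = C₀·f/(1−f) ≈ 232.143 × 0.2946/0.7054 ≈ 96.951 μg/mL.

97.0 μg/mL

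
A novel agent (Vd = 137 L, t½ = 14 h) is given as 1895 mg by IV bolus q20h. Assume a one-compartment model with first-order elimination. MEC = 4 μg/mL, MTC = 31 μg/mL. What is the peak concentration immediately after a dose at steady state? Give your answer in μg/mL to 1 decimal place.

τ/t½ = 20/14 ≈ 1.4286, so fraction remaining f = (1/2)^(20/14) ≈ 0.3715.
At steady state, accumulation factor R = 1/(1 − e^(−kτ)) ≈ 1.5911.
Each bolus raises the concentration by D/Vd = 1895/137 ≈ 13.832 μg/mL.
Steady-state peak Cmax,ss = C₀·R ≈ 13.832 × 1.5911 ≈ 22.008 μg/mL.
Peak 22.0 μg/mL vs MTC 31 μg/mL: below toxic threshold.

22.0 μg/mL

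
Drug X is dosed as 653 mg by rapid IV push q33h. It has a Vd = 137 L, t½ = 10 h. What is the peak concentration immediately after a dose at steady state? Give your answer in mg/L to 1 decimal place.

τ/t½ = 33/10 ≈ 3.3, so fraction remaining f = (1/2)^(33/10) ≈ 0.1015.
At steady state, accumulation factor R = 1/(1 − e^(−kτ)) ≈ 1.1130.
Single-dose peak C₀ = D/Vd = 653/137 ≈ 4.766 mg/L.
Steady-state peak Cmax,ss = C₀·R ≈ 4.766 × 1.1130 ≈ 5.305 mg/L.

5.3 mg/L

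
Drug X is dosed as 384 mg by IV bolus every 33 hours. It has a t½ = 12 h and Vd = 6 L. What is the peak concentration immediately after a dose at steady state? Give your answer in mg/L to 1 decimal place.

75.2 mg/L

Over one 33-h interval, 33/12 ≈ 2.75 half-lives elapse, leaving f ≈ 0.1487 of each dose.
At steady state, accumulation factor R = 1/(1 − e^(−kτ)) ≈ 1.1747.
Each bolus raises the concentration by D/Vd = 384/6 ≈ 64.000 mg/L.
Cmax,ss = C₀/(1 − f) ≈ 64.000/0.8513 ≈ 75.179 mg/L.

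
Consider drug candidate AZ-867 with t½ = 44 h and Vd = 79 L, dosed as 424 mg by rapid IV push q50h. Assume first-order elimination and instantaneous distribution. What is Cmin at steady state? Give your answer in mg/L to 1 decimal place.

4.5 mg/L

Over one 50-h interval, 50/44 ≈ 1.1364 half-lives elapse, leaving f ≈ 0.4549 of each dose.
Single-dose peak C₀ = D/Vd = 424/79 ≈ 5.367 mg/L.
Steady-state trough Cmin,ss = C₀·f/(1−f) ≈ 5.367 × 0.4549/0.5451 ≈ 4.479 mg/L.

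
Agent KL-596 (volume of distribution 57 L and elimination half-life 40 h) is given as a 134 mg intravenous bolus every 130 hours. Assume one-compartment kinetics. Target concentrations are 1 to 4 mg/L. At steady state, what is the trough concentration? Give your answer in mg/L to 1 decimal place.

k = ln2/t½ = ln2/40 ≈ 0.017329 h⁻¹; fraction remaining f = e^(−kτ) = e^(−0.017329×130) ≈ 0.1051.
Accumulation ratio R = 1/(1 − f) ≈ 1/0.8949 ≈ 1.1174.
Single-dose peak C₀ = D/Vd = 134/57 ≈ 2.351 mg/L.
Steady-state peak Cmax,ss = C₀·R ≈ 2.351 × 1.1174 ≈ 2.627 mg/L.
Steady-state trough Cmin,ss = Cmax,ss·f ≈ 2.627 × 0.1051 ≈ 0.276 mg/L.
Trough 0.3 mg/L vs MEC 1 mg/L: subtherapeutic.

0.3 mg/L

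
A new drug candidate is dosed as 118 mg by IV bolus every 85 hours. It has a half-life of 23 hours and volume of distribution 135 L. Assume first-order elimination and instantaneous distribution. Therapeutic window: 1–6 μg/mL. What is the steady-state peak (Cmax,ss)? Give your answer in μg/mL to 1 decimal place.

0.9 μg/mL

Over one 85-h interval, 85/23 ≈ 3.6957 half-lives elapse, leaving f ≈ 0.0772 of each dose.
Accumulation ratio R = 1/(1 − f) ≈ 1/0.9228 ≈ 1.0837.
Each bolus raises the concentration by D/Vd = 118/135 ≈ 0.874 μg/mL.
Steady-state peak Cmax,ss = C₀·R ≈ 0.874 × 1.0837 ≈ 0.947 μg/mL.
Peak 0.9 μg/mL vs MTC 6 μg/mL: below toxic threshold.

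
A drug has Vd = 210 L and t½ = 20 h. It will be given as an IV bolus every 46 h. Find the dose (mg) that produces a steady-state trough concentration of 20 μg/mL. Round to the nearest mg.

τ/t½ = 46/20 ≈ 2.3, so f = (1/2)^(46/20) ≈ 0.203063.
Cmin,ss = (D/Vd)·f/(1−f), so D = Cmin,ss·Vd·(1−f)/f.
D = 20 × 210 × (1−f)/f ≈ 20 × 210 × 3.92458 ≈ 16483.24 mg.

16483 mg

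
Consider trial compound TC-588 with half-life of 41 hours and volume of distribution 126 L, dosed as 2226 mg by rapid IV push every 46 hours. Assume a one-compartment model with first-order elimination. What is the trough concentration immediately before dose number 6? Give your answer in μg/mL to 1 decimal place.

f = (1/2)^(τ/t½) = (1/2)^(46/41) ≈ 0.4595.
C₀ = D/Vd = 2226/126 ≈ 17.667 μg/mL.
Before the 6th dose, 5 doses have been given. Superposition: Cmin = C₀·(f + f² + … + f^5).
≈ 17.667 × (0.4595 + 0.2111 + 0.0970 + 0.0446 + 0.0205) ≈ 17.667 × 0.8327 ≈ 14.711 μg/mL.

14.7 μg/mL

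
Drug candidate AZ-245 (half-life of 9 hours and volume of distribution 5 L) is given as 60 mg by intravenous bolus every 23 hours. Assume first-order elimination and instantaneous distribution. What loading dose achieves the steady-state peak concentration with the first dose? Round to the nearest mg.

72 mg

f = (1/2)^(23/9) ≈ 0.170099; accumulation ratio R = 1/(1−f) ≈ 1.20496.
Loading dose to hit Cmax,ss on first dose: D_load = D_maint·R ≈ 60 × 1.20496 ≈ 72.30 mg.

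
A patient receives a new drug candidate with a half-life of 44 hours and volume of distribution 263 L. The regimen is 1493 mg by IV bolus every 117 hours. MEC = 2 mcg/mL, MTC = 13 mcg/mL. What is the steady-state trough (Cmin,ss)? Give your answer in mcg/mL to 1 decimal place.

1.1 mcg/mL

k = ln2/t½ = ln2/44 ≈ 0.015753 h⁻¹; fraction remaining f = e^(−kτ) = e^(−0.015753×117) ≈ 0.1583.
Each bolus raises the concentration by D/Vd = 1493/263 ≈ 5.677 mcg/mL.
Steady-state trough Cmin,ss = C₀·f/(1−f) ≈ 5.677 × 0.1583/0.8417 ≈ 1.068 mcg/mL.
Trough 1.1 mcg/mL vs MEC 2 mcg/mL: subtherapeutic.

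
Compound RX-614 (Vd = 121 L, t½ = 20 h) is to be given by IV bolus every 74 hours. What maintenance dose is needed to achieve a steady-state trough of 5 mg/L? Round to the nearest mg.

7258 mg

τ/t½ = 74/20 ≈ 3.7, so f = (1/2)^(74/20) ≈ 0.076947.
Cmin,ss = (D/Vd)·f/(1−f), so D = Cmin,ss·Vd·(1−f)/f.
D = 5 × 121 × (1−f)/f ≈ 5 × 121 × 11.99596 ≈ 7257.56 mg.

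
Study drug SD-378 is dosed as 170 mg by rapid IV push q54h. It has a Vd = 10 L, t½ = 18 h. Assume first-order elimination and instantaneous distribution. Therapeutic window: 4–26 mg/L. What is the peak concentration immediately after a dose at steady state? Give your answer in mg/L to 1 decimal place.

The dosing interval is 3 half-lives, so f = 2^(−3) = 0.125.
Accumulation ratio R = 1/(1 − f) = 1/0.875 = 8/7.
Single-dose peak C₀ = D/Vd = 170/10 = 17 mg/L.
Steady-state peak Cmax,ss = C₀·R = 17 × 8/7 ≈ 19.429 mg/L.
Peak 19.4 mg/L vs MTC 26 mg/L: below toxic threshold.

19.4 mg/L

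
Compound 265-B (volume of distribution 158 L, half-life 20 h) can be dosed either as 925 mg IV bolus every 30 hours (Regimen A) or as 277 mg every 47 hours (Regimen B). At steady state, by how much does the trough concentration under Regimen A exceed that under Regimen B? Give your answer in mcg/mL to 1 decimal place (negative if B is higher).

Regimen A: f = (1/2)^(30/20) ≈ 0.3536; Cmin,ss = (925/158)·f/(1−f) ≈ 3.203 mcg/mL.
Regimen B: f = (1/2)^(47/20) ≈ 0.1961; Cmin,ss = (277/158)·f/(1−f) ≈ 0.428 mcg/mL.
Difference ≈ 3.203 − 0.428 ≈ 2.775 mcg/mL.

2.8 mcg/mL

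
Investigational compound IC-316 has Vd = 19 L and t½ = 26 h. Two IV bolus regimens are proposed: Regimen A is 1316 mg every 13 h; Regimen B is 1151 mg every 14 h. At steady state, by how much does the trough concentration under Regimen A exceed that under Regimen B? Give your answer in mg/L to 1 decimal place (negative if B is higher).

33.3 mg/L

Regimen A: f = (1/2)^(13/26) ≈ 0.7071; Cmin,ss = (1316/19)·f/(1−f) ≈ 167.211 mg/L.
Regimen B: f = (1/2)^(14/26) ≈ 0.6885; Cmin,ss = (1151/19)·f/(1−f) ≈ 133.896 mg/L.
Difference ≈ 167.211 − 133.896 ≈ 33.315 mg/L.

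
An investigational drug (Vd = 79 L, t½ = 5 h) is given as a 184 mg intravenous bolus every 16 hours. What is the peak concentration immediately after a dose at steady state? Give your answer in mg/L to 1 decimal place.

k = ln2/t½ = ln2/5 ≈ 0.138629 h⁻¹; fraction remaining f = e^(−kτ) = e^(−0.138629×16) ≈ 0.1088.
Accumulation ratio R = 1/(1 − f) ≈ 1/0.8912 ≈ 1.1221.
Each bolus raises the concentration by D/Vd = 184/79 ≈ 2.329 mg/L.
Steady-state peak Cmax,ss = C₀·R ≈ 2.329 × 1.1221 ≈ 2.613 mg/L.

2.6 mg/L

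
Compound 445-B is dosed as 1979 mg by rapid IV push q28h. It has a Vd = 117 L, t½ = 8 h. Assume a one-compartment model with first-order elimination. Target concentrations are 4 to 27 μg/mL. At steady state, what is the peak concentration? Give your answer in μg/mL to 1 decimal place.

18.6 μg/mL

k = ln2/t½ = ln2/8 ≈ 0.086643 h⁻¹; fraction remaining f = e^(−kτ) = e^(−0.086643×28) ≈ 0.0884.
At steady state, accumulation factor R = 1/(1 − e^(−kτ)) ≈ 1.0970.
Single-dose peak C₀ = D/Vd = 1979/117 ≈ 16.915 μg/mL.
Steady-state peak Cmax,ss = C₀·R ≈ 16.915 × 1.0970 ≈ 18.556 μg/mL.
Peak 18.6 μg/mL vs MTC 27 μg/mL: below toxic threshold.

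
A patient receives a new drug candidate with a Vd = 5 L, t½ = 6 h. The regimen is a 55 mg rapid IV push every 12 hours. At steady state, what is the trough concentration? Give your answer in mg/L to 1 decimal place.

τ = 12 h = 2 half-lives, so f = (1/2)^2 = 0.25.
At steady state, R = 1/(1 − 0.25) = 4/3.
Single-dose peak C₀ = D/Vd = 55/5 = 11 mg/L.
Steady-state peak Cmax,ss = C₀·R = 11 × 4/3 ≈ 14.667 mg/L.
Steady-state trough Cmin,ss = Cmax,ss·f ≈ 14.667 × 0.25 ≈ 3.667 mg/L.

3.7 mg/L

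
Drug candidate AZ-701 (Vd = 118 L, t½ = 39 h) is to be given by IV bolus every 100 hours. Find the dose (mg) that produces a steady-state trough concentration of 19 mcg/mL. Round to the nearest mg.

τ/t½ = 100/39 ≈ 2.5641, so f = (1/2)^(100/39) ≈ 0.169094.
Cmin,ss = (D/Vd)·f/(1−f), so D = Cmin,ss·Vd·(1−f)/f.
D = 19 × 118 × (1−f)/f ≈ 19 × 118 × 4.91387 ≈ 11016.90 mg.

11017 mg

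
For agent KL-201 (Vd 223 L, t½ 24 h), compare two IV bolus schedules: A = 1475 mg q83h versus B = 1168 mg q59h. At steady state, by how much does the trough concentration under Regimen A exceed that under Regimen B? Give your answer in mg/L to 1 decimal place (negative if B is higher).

Regimen A: f = (1/2)^(83/24) ≈ 0.0910; Cmin,ss = (1475/223)·f/(1−f) ≈ 0.662 mg/L.
Regimen B: f = (1/2)^(59/24) ≈ 0.1820; Cmin,ss = (1168/223)·f/(1−f) ≈ 1.165 mg/L.
Difference ≈ 0.662 − 1.165 ≈ -0.503 mg/L.

-0.5 mg/L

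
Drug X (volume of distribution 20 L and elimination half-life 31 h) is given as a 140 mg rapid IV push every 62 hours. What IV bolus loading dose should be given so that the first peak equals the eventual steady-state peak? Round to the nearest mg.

f = (1/2)^(62/31) ≈ 0.250000; accumulation ratio R = 1/(1−f) ≈ 1.33333.
Loading dose to hit Cmax,ss on first dose: D_load = D_maint·R ≈ 140 × 1.33333 ≈ 186.67 mg.

187 mg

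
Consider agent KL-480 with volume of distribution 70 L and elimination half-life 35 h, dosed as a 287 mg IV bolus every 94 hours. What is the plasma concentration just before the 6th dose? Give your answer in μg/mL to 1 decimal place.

f = (1/2)^(τ/t½) = (1/2)^(94/35) ≈ 0.1554.
C₀ = D/Vd = 287/70 ≈ 4.100 μg/mL.
Before the 6th dose, 5 doses have been given. Superposition: Cmin = C₀·(f + f² + … + f^5).
≈ 4.100 × (0.1554 + 0.0241 + 0.0038 + 0.0006 + 0.0001) ≈ 4.100 × 0.1840 ≈ 0.754 μg/mL.

0.8 μg/mL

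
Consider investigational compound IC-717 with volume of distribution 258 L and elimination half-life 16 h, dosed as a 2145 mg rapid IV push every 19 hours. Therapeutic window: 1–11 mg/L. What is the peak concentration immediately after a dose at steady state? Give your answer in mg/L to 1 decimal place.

14.8 mg/L

k = ln2/t½ = ln2/16 ≈ 0.043322 h⁻¹; fraction remaining f = e^(−kτ) = e^(−0.043322×19) ≈ 0.4391.
Accumulation ratio R = 1/(1 − f) ≈ 1/0.5609 ≈ 1.7828.
Single-dose peak C₀ = D/Vd = 2145/258 ≈ 8.314 mg/L.
Steady-state peak Cmax,ss = C₀·R ≈ 8.314 × 1.7828 ≈ 14.822 mg/L.
Peak 14.8 mg/L vs MTC 11 mg/L: exceeds toxic threshold.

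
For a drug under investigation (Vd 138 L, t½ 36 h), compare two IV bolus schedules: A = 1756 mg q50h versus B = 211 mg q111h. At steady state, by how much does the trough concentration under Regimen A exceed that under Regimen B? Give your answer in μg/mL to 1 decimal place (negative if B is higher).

7.7 μg/mL

Regimen A: f = (1/2)^(50/36) ≈ 0.3819; Cmin,ss = (1756/138)·f/(1−f) ≈ 7.862 μg/mL.
Regimen B: f = (1/2)^(111/36) ≈ 0.1180; Cmin,ss = (211/138)·f/(1−f) ≈ 0.205 μg/mL.
Difference ≈ 7.862 − 0.205 ≈ 7.657 μg/mL.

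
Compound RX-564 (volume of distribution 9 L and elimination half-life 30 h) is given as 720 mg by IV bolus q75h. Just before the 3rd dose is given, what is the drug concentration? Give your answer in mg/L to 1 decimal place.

16.6 mg/L

f = (1/2)^(τ/t½) = (1/2)^(75/30) ≈ 0.1768.
C₀ = D/Vd = 720/9 ≈ 80.000 mg/L.
Before the 3rd dose, 2 doses have been given. Superposition: Cmin = C₀·(f + f²).
≈ 80.000 × (0.1768 + 0.0313) ≈ 80.000 × 0.2081 ≈ 16.648 mg/L.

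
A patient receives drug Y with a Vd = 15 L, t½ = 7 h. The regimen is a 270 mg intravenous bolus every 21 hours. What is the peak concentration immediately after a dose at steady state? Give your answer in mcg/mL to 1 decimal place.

The dosing interval is 3 half-lives, so f = 2^(−3) = 0.125.
Accumulation ratio R = 1/(1 − f) = 1/0.875 = 8/7.
Single-dose peak C₀ = D/Vd = 270/15 = 18 mcg/mL.
Steady-state peak Cmax,ss = C₀·R = 18 × 8/7 ≈ 20.571 mcg/mL.

20.6 mcg/mL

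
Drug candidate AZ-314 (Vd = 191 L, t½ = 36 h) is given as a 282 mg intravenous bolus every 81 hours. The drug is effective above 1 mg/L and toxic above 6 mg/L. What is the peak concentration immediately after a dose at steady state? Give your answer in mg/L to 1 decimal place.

1.9 mg/L

τ/t½ = 81/36 ≈ 2.25, so fraction remaining f = (1/2)^(81/36) ≈ 0.2102.
At steady state, accumulation factor R = 1/(1 − e^(−kτ)) ≈ 1.2661.
Each bolus raises the concentration by D/Vd = 282/191 ≈ 1.476 mg/L.
Cmax,ss = C₀/(1 − f) ≈ 1.476/0.7898 ≈ 1.869 mg/L.
Peak 1.9 mg/L vs MTC 6 mg/L: below toxic threshold.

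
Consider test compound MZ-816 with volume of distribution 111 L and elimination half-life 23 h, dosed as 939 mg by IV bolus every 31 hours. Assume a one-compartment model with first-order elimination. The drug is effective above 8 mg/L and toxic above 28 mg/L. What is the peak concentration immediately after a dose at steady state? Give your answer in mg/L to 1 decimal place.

13.9 mg/L

k = ln2/t½ = ln2/23 ≈ 0.030137 h⁻¹; fraction remaining f = e^(−kτ) = e^(−0.030137×31) ≈ 0.3929.
Accumulation ratio R = 1/(1 − f) ≈ 1/0.6071 ≈ 1.6472.
Each bolus raises the concentration by D/Vd = 939/111 ≈ 8.459 mg/L.
Steady-state peak Cmax,ss = C₀·R ≈ 8.459 × 1.6472 ≈ 13.934 mg/L.
Peak 13.9 mg/L vs MTC 28 mg/L: below toxic threshold.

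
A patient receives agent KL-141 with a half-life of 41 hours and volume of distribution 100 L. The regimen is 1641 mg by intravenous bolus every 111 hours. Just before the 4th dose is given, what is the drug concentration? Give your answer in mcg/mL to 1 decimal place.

f = (1/2)^(τ/t½) = (1/2)^(111/41) ≈ 0.1531.
C₀ = D/Vd = 1641/100 ≈ 16.410 mcg/mL.
Before the 4th dose, 3 doses have been given. Superposition: Cmin = C₀·(f + f² + … + f^3).
≈ 16.410 × (0.1531 + 0.0234 + 0.0036) ≈ 16.410 × 0.1801 ≈ 2.955 mcg/mL.

3.0 mcg/mL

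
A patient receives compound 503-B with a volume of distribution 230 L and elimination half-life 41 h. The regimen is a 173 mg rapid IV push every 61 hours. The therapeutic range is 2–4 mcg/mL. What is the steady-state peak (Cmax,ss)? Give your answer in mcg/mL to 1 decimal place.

1.2 mcg/mL

τ/t½ = 61/41 ≈ 1.4878, so fraction remaining f = (1/2)^(61/41) ≈ 0.3566.
Accumulation ratio R = 1/(1 − f) ≈ 1/0.6434 ≈ 1.5542.
Single-dose peak C₀ = D/Vd = 173/230 ≈ 0.752 mcg/mL.
Cmax,ss = C₀/(1 − f) ≈ 0.752/0.6434 ≈ 1.169 mcg/mL.
Peak 1.2 mcg/mL vs MTC 4 mcg/mL: below toxic threshold.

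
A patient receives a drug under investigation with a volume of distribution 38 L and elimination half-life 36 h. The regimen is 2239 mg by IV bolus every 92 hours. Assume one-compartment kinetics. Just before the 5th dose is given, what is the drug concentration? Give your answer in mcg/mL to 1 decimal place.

f = (1/2)^(τ/t½) = (1/2)^(92/36) ≈ 0.1701.
C₀ = D/Vd = 2239/38 ≈ 58.921 mcg/mL.
Before the 5th dose, 4 doses have been given. Superposition: Cmin = C₀·(f + f² + … + f^4).
≈ 58.921 × (0.1701 + 0.0289 + 0.0049 + 0.0008) ≈ 58.921 × 0.2047 ≈ 12.061 mcg/mL.

12.1 mcg/mL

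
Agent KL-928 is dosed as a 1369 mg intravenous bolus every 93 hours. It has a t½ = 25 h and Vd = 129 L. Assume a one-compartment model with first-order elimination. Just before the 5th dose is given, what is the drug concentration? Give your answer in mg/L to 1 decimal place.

f = (1/2)^(τ/t½) = (1/2)^(93/25) ≈ 0.0759.
C₀ = D/Vd = 1369/129 ≈ 10.612 mg/L.
Before the 5th dose, 4 doses have been given. Superposition: Cmin = C₀·(f + f² + … + f^4).
≈ 10.612 × (0.0759 + 0.0058 + 0.0004 + 0.0000) ≈ 10.612 × 0.0821 ≈ 0.871 mg/L.

0.9 mg/L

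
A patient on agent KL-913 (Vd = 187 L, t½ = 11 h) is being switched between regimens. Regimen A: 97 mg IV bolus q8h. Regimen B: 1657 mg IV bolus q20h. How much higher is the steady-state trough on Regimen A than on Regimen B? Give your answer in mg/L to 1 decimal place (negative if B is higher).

Regimen A: f = (1/2)^(8/11) ≈ 0.6040; Cmin,ss = (97/187)·f/(1−f) ≈ 0.791 mg/L.
Regimen B: f = (1/2)^(20/11) ≈ 0.2836; Cmin,ss = (1657/187)·f/(1−f) ≈ 3.508 mg/L.
Difference ≈ 0.791 − 3.508 ≈ -2.717 mg/L.

-2.7 mg/L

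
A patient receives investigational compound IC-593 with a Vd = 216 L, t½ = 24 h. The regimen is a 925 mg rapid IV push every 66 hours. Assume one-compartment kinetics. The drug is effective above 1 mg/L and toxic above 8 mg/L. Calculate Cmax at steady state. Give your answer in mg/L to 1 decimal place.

5.0 mg/L

k = ln2/t½ = ln2/24 ≈ 0.028881 h⁻¹; fraction remaining f = e^(−kτ) = e^(−0.028881×66) ≈ 0.1487.
Accumulation ratio R = 1/(1 − f) ≈ 1/0.8513 ≈ 1.1747.
Each bolus raises the concentration by D/Vd = 925/216 ≈ 4.282 mg/L.
Cmax,ss = C₀/(1 − f) ≈ 4.282/0.8513 ≈ 5.030 mg/L.
Peak 5.0 mg/L vs MTC 8 mg/L: below toxic threshold.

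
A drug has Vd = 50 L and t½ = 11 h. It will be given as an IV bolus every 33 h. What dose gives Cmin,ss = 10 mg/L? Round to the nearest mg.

τ/t½ = 33/11 ≈ 3, so f = (1/2)^(33/11) ≈ 0.125000.
Cmin,ss = (D/Vd)·f/(1−f), so D = Cmin,ss·Vd·(1−f)/f.
D = 10 × 50 × (1−f)/f ≈ 10 × 50 × 7.00000 ≈ 3500.00 mg.

3500 mg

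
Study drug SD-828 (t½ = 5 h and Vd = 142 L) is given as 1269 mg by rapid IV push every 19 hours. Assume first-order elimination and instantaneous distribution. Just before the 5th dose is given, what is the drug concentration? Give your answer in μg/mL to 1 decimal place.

f = (1/2)^(τ/t½) = (1/2)^(19/5) ≈ 0.0718.
C₀ = D/Vd = 1269/142 ≈ 8.937 μg/mL.
Before the 5th dose, 4 doses have been given. Superposition: Cmin = C₀·(f + f² + … + f^4).
≈ 8.937 × (0.0718 + 0.0052 + 0.0004 + 0.0000) ≈ 8.937 × 0.0774 ≈ 0.692 μg/mL.

0.7 μg/mL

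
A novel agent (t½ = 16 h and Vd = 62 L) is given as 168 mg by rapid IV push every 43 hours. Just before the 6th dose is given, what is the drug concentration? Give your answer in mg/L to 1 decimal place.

0.5 mg/L

f = (1/2)^(τ/t½) = (1/2)^(43/16) ≈ 0.1552.
C₀ = D/Vd = 168/62 ≈ 2.710 mg/L.
Before the 6th dose, 5 doses have been given. Superposition: Cmin = C₀·(f + f² + … + f^5).
≈ 2.710 × (0.1552 + 0.0241 + 0.0037 + 0.0006 + 0.0001) ≈ 2.710 × 0.1837 ≈ 0.498 mg/L.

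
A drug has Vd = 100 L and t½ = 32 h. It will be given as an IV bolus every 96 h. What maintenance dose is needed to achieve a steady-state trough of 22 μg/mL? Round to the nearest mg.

15400 mg

τ/t½ = 96/32 ≈ 3, so f = (1/2)^(96/32) ≈ 0.125000.
Cmin,ss = (D/Vd)·f/(1−f), so D = Cmin,ss·Vd·(1−f)/f.
D = 22 × 100 × (1−f)/f ≈ 22 × 100 × 7.00000 ≈ 15400.00 mg.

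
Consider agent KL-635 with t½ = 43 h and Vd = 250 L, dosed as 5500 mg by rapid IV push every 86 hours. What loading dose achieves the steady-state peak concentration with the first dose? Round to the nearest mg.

f = (1/2)^(86/43) ≈ 0.250000; accumulation ratio R = 1/(1−f) ≈ 1.33333.
Loading dose to hit Cmax,ss on first dose: D_load = D_maint·R ≈ 5500 × 1.33333 ≈ 7333.31 mg.

7333 mg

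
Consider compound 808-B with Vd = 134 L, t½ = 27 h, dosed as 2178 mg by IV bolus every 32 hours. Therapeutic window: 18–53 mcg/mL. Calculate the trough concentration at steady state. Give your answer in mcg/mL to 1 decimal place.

Over one 32-h interval, 32/27 ≈ 1.1852 half-lives elapse, leaving f ≈ 0.4398 of each dose.
Single-dose peak C₀ = D/Vd = 2178/134 ≈ 16.254 mcg/mL.
Steady-state trough Cmin,ss = C₀·f/(1−f) ≈ 16.254 × 0.4398/0.5602 ≈ 12.761 mcg/mL.
Trough 12.8 mcg/mL vs MEC 18 mcg/mL: subtherapeutic.

12.8 mcg/mL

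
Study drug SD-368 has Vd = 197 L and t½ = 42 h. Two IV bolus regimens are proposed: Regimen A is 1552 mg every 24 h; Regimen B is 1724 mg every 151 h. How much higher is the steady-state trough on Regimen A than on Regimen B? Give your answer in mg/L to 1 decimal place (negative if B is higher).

15.4 mg/L

Regimen A: f = (1/2)^(24/42) ≈ 0.6730; Cmin,ss = (1552/197)·f/(1−f) ≈ 16.214 mg/L.
Regimen B: f = (1/2)^(151/42) ≈ 0.0827; Cmin,ss = (1724/197)·f/(1−f) ≈ 0.789 mg/L.
Difference ≈ 16.214 − 0.789 ≈ 15.425 mg/L.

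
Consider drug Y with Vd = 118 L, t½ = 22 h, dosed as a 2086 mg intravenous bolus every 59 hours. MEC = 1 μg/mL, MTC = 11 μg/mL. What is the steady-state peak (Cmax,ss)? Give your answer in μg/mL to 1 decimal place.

k = ln2/t½ = ln2/22 ≈ 0.031507 h⁻¹; fraction remaining f = e^(−kτ) = e^(−0.031507×59) ≈ 0.1558.
At steady state, accumulation factor R = 1/(1 − e^(−kτ)) ≈ 1.1846.
Each bolus raises the concentration by D/Vd = 2086/118 ≈ 17.678 μg/mL.
Steady-state peak Cmax,ss = C₀·R ≈ 17.678 × 1.1846 ≈ 20.941 μg/mL.
Peak 20.9 μg/mL vs MTC 11 μg/mL: exceeds toxic threshold.

20.9 μg/mL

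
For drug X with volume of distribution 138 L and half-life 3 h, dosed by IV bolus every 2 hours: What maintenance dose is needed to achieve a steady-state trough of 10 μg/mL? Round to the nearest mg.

811 mg

τ/t½ = 2/3 ≈ 0.66667, so f = (1/2)^(2/3) ≈ 0.629961.
Cmin,ss = (D/Vd)·f/(1−f), so D = Cmin,ss·Vd·(1−f)/f.
D = 10 × 138 × (1−f)/f ≈ 10 × 138 × 0.58740 ≈ 810.61 mg.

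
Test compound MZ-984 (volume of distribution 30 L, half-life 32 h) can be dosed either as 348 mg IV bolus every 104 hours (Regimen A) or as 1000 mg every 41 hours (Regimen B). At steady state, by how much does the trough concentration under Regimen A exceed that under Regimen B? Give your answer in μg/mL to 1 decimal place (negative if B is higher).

-21.9 μg/mL

Regimen A: f = (1/2)^(104/32) ≈ 0.1051; Cmin,ss = (348/30)·f/(1−f) ≈ 1.362 μg/mL.
Regimen B: f = (1/2)^(41/32) ≈ 0.4114; Cmin,ss = (1000/30)·f/(1−f) ≈ 23.298 μg/mL.
Difference ≈ 1.362 − 23.298 ≈ -21.936 μg/mL.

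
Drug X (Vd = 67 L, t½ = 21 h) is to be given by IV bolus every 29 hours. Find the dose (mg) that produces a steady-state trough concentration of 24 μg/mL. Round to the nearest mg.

2580 mg

τ/t½ = 29/21 ≈ 1.381, so f = (1/2)^(29/21) ≈ 0.383965.
Cmin,ss = (D/Vd)·f/(1−f), so D = Cmin,ss·Vd·(1−f)/f.
D = 24 × 67 × (1−f)/f ≈ 24 × 67 × 1.60440 ≈ 2579.88 mg.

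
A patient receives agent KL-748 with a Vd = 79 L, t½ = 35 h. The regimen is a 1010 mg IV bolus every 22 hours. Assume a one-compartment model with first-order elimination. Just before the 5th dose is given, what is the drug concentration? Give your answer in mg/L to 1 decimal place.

f = (1/2)^(τ/t½) = (1/2)^(22/35) ≈ 0.6468.
C₀ = D/Vd = 1010/79 ≈ 12.785 mg/L.
Before the 5th dose, 4 doses have been given. Superposition: Cmin = C₀·(f + f² + … + f^4).
≈ 12.785 × (0.6468 + 0.4184 + 0.2706 + 0.1750) ≈ 12.785 × 1.5108 ≈ 19.316 mg/L.

19.3 mg/L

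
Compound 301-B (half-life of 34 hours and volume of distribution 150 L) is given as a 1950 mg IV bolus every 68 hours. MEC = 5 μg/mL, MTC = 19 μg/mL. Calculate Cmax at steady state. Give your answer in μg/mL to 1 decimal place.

17.3 μg/mL

τ = 68 h = 2 half-lives, so f = (1/2)^2 = 0.25.
At steady state, R = 1/(1 − 0.25) = 4/3.
Single-dose peak C₀ = D/Vd = 1950/150 = 13 μg/mL.
Steady-state peak Cmax,ss = C₀·R = 13 × 4/3 ≈ 17.333 μg/mL.
Peak 17.3 μg/mL vs MTC 19 μg/mL: below toxic threshold.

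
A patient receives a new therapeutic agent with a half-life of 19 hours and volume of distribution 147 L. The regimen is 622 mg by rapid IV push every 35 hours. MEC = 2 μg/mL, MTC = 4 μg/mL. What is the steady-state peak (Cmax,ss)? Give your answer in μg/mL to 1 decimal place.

k = ln2/t½ = ln2/19 ≈ 0.036481 h⁻¹; fraction remaining f = e^(−kτ) = e^(−0.036481×35) ≈ 0.2789.
Accumulation ratio R = 1/(1 − f) ≈ 1/0.7211 ≈ 1.3868.
Each bolus raises the concentration by D/Vd = 622/147 ≈ 4.231 μg/mL.
Steady-state peak Cmax,ss = C₀·R ≈ 4.231 × 1.3868 ≈ 5.868 μg/mL.
Peak 5.9 μg/mL vs MTC 4 μg/mL: exceeds toxic threshold.

5.9 μg/mL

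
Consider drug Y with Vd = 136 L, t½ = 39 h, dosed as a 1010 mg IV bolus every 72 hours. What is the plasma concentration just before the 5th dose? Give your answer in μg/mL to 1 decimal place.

f = (1/2)^(τ/t½) = (1/2)^(72/39) ≈ 0.2781.
C₀ = D/Vd = 1010/136 ≈ 7.426 μg/mL.
Before the 5th dose, 4 doses have been given. Superposition: Cmin = C₀·(f + f² + … + f^4).
≈ 7.426 × (0.2781 + 0.0773 + 0.0215 + 0.0060) ≈ 7.426 × 0.3829 ≈ 2.843 μg/mL.

2.8 μg/mL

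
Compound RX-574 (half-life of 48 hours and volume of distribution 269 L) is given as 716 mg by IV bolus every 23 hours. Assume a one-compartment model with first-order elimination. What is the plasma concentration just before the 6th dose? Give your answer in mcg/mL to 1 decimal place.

5.5 mcg/mL

f = (1/2)^(τ/t½) = (1/2)^(23/48) ≈ 0.7174.
C₀ = D/Vd = 716/269 ≈ 2.662 mcg/mL.
Before the 6th dose, 5 doses have been given. Superposition: Cmin = C₀·(f + f² + … + f^5).
≈ 2.662 × (0.7174 + 0.5147 + 0.3692 + 0.2649 + 0.1900) ≈ 2.662 × 2.0562 ≈ 5.474 mcg/mL.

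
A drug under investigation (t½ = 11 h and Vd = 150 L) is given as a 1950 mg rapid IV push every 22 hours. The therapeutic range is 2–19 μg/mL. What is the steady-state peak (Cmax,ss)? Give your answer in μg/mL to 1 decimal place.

The dosing interval is 2 half-lives, so f = 2^(−2) = 0.25.
Accumulation ratio R = 1/(1 − f) = 1/0.75 = 4/3.
Single-dose peak C₀ = D/Vd = 1950/150 = 13 μg/mL.
Steady-state peak Cmax,ss = C₀·R = 13 × 4/3 ≈ 17.333 μg/mL.
Peak 17.3 μg/mL vs MTC 19 μg/mL: below toxic threshold.

17.3 μg/mL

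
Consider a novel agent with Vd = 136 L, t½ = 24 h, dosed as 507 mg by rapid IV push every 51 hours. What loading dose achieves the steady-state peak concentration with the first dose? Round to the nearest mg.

658 mg

f = (1/2)^(51/24) ≈ 0.229251; accumulation ratio R = 1/(1−f) ≈ 1.29744.
Loading dose to hit Cmax,ss on first dose: D_load = D_maint·R ≈ 507 × 1.29744 ≈ 657.80 mg.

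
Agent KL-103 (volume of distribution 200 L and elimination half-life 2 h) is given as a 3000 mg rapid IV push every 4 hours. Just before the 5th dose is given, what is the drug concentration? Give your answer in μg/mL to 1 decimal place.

5.0 μg/mL

f = (1/2)^(τ/t½) = (1/2)^(4/2) ≈ 0.2500.
C₀ = D/Vd = 3000/200 ≈ 15.000 μg/mL.
Before the 5th dose, 4 doses have been given. Superposition: Cmin = C₀·(f + f² + … + f^4).
≈ 15.000 × (0.2500 + 0.0625 + 0.0156 + 0.0039) ≈ 15.000 × 0.3320 ≈ 4.980 μg/mL.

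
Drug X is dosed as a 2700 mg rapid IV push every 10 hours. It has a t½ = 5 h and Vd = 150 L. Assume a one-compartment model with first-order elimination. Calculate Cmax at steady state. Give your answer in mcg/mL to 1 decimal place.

24.0 mcg/mL

τ = 10 h = 2 half-lives, so f = (1/2)^2 = 0.25.
Accumulation ratio R = 1/(1 − f) = 1/0.75 = 4/3.
Single-dose peak C₀ = D/Vd = 2700/150 = 18 mcg/mL.
Steady-state peak Cmax,ss = C₀·R = 18 × 4/3 ≈ 24.000 mcg/mL.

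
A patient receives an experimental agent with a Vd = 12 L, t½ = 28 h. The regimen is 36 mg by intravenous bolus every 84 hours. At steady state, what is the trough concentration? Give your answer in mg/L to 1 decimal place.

0.4 mg/L

The dosing interval is 3 half-lives, so f = 2^(−3) = 0.125.
Accumulation ratio R = 1/(1 − f) = 1/0.875 = 8/7.
Single-dose peak C₀ = D/Vd = 36/12 = 3 mg/L.
Steady-state peak Cmax,ss = C₀·R = 3 × 8/7 ≈ 3.429 mg/L.
Steady-state trough Cmin,ss = Cmax,ss·f ≈ 3.429 × 0.125 ≈ 0.429 mg/L.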